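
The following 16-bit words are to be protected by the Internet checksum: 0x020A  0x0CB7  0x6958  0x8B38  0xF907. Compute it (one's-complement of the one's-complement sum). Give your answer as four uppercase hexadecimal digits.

03A6

One's-complement addition (fold any carry out of bit 15 back into bit 0):
  0x020A + 0x0CB7 = 0x00EC1
  0x0EC1 + 0x6958 = 0x07819
  0x7819 + 0x8B38 = 0x10351 → wrap carry → 0x0352
  0x0352 + 0xF907 = 0x0FC59
One's-complement sum = 0xFC59.
Checksum = ~0xFC59 & 0xFFFF = 0x03A6.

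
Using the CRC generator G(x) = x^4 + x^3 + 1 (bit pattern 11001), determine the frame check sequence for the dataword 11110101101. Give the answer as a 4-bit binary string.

0000

Append 4 zeros: 111101011010000. Divide by 11001 (XOR where the leading bit is 1):
  pos 0: 11110 XOR 11001 = 00111
  pos 2: 11110 XOR 11001 = 00111
  pos 4: 11111 XOR 11001 = 00110
  pos 6: 11001 XOR 11001 = 00000
Remainder (last 4 bits) = 0000. This is the CRC / FCS.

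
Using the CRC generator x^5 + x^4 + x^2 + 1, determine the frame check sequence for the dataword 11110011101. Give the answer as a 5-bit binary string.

Append 5 zeros: 1111001110100000. Divide by 110101 (XOR where the leading bit is 1):
  pos 0: 111100 XOR 110101 = 001001
  pos 2: 100111 XOR 110101 = 010010
  pos 3: 100101 XOR 110101 = 010000
  pos 4: 100000 XOR 110101 = 010101
  pos 5: 101011 XOR 110101 = 011110
  pos 6: 111100 XOR 110101 = 001001
  pos 8: 100100 XOR 110101 = 010001
  pos 9: 100010 XOR 110101 = 010111
  pos 10: 101110 XOR 110101 = 011011
Remainder (last 5 bits) = 11011. This is the CRC / FCS.

11011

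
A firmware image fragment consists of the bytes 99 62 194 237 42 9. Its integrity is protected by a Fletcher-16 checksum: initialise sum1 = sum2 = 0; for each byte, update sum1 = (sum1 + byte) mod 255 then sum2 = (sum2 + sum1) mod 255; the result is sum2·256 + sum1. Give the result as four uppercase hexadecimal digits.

Running sums (mod 255):
  after byte 0 (99): sum1=99, sum2=99
  after byte 1 (62): sum1=161, sum2=5
  after byte 2 (194): sum1=100, sum2=105
  after byte 3 (237): sum1=82, sum2=187
  after byte 4 (42): sum1=124, sum2=56
  after byte 5 (9): sum1=133, sum2=189
Checksum = sum2·256 + sum1 = 189·256 + 133 = 48517 = 0xBD85.

BD85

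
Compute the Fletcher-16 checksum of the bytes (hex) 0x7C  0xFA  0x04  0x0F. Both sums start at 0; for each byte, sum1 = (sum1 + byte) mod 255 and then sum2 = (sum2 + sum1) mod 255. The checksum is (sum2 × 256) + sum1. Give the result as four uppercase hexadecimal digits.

Running sums (mod 255):
  after byte 0 (0x7C): sum1=124, sum2=124
  after byte 1 (0xFA): sum1=119, sum2=243
  after byte 2 (0x04): sum1=123, sum2=111
  after byte 3 (0x0F): sum1=138, sum2=249
Checksum = sum2·256 + sum1 = 249·256 + 138 = 63882 = 0xF98A.

F98A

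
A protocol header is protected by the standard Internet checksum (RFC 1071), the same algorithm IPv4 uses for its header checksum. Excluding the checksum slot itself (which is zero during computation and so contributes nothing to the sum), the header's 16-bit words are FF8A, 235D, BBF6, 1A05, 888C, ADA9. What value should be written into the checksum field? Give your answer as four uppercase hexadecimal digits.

One's-complement addition (fold any carry out of bit 15 back into bit 0):
  0xFF8A + 0x235D = 0x122E7 → wrap carry → 0x22E8
  0x22E8 + 0xBBF6 = 0x0DEDE
  0xDEDE + 0x1A05 = 0x0F8E3
  0xF8E3 + 0x888C = 0x1816F → wrap carry → 0x8170
  0x8170 + 0xADA9 = 0x12F19 → wrap carry → 0x2F1A
One's-complement sum = 0x2F1A.
Checksum = ~0x2F1A & 0xFFFF = 0xD0E5.

D0E5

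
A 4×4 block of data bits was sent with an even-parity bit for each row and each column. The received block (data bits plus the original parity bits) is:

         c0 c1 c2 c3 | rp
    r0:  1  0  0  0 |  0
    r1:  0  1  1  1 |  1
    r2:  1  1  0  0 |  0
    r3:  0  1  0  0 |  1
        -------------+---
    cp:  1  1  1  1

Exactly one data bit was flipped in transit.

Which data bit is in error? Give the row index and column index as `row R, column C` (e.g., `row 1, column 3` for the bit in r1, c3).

Recompute each row's even parity and compare to rp:
  r0: data parity 1, sent rp 0 → mismatch
  r1: data parity 1, sent rp 1 → ok
  r2: data parity 0, sent rp 0 → ok
  r3: data parity 1, sent rp 1 → ok
Recompute each column's even parity and compare to cp:
  c0: data parity 0, sent cp 1 → mismatch
  c1: data parity 1, sent cp 1 → ok
  c2: data parity 1, sent cp 1 → ok
  c3: data parity 1, sent cp 1 → ok
Exactly one row (r0) and one column (c0) fail → the flipped bit is at their intersection.

row 0, column 0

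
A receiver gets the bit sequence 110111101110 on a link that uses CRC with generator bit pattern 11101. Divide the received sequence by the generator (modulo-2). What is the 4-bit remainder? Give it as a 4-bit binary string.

Modulo-2 division of 110111101110 by 11101:
  pos 0: 11011 XOR 11101 = 00110
  pos 2: 11011 XOR 11101 = 00110
  pos 4: 11001 XOR 11101 = 00100
  pos 6: 10011 XOR 11101 = 01110
  pos 7: 11100 XOR 11101 = 00001
Remainder = 0001 (nonzero — an error is detected).

0001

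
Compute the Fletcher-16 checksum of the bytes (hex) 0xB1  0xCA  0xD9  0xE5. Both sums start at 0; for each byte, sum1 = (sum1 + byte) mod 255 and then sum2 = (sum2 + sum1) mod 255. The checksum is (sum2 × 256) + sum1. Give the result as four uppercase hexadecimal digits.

Running sums (mod 255):
  after byte 0 (0xB1): sum1=177, sum2=177
  after byte 1 (0xCA): sum1=124, sum2=46
  after byte 2 (0xD9): sum1=86, sum2=132
  after byte 3 (0xE5): sum1=60, sum2=192
Checksum = sum2·256 + sum1 = 192·256 + 60 = 49212 = 0xC03C.

C03C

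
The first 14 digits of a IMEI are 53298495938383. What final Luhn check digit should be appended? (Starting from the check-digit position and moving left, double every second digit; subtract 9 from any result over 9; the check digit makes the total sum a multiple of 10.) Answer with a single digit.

Partial digits right→left: 3 8 3 8 3 9 5 9 4 8 9 2 3 5
Double every second digit counting from the check-digit position (so the 1st, 3rd, 5th, ... of the partial from the right).
  doubled (with −9 where >9): 6 6 6 1 8 9 6 → sum 42
  kept as-is: 8 8 9 9 8 2 5 → sum 49
Total = 42 + 49 = 91.
Check digit = (10 − (91 mod 10)) mod 10 = 9.

9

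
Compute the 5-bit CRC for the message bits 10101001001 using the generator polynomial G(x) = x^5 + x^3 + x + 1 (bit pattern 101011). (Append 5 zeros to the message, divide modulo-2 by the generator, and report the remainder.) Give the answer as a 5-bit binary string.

10110

Append 5 zeros: 1010100100100000. Divide by 101011 (XOR where the leading bit is 1):
  pos 0: 101010 XOR 101011 = 000001
  pos 5: 101001 XOR 101011 = 000010
  pos 9: 100000 XOR 101011 = 001011
Remainder (last 5 bits) = 10110. This is the CRC / FCS.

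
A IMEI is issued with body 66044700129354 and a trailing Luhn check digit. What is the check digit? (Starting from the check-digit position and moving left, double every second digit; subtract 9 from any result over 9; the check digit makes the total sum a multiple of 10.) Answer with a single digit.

Partial digits right→left: 4 5 3 9 2 1 0 0 7 4 4 0 6 6
Double every second digit counting from the check-digit position (so the 1st, 3rd, 5th, ... of the partial from the right).
  doubled (with −9 where >9): 8 6 4 0 5 8 3 → sum 34
  kept as-is: 5 9 1 0 4 0 6 → sum 25
Total = 34 + 25 = 59.
Check digit = (10 − (59 mod 10)) mod 10 = 1.

1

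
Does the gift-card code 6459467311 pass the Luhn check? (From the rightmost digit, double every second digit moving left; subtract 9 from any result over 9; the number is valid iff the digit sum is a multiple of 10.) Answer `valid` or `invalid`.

invalid

From the right, keep odd positions and double even positions (subtract 9 from any doubled value over 9):
  doubled (positions 2,4,...): 2 5 8 1 3 → sum 19
  kept (positions 1,3,...): 1 3 6 9 4 → sum 23
Total = 42.
42 mod 10 = 2, so the number is invalid.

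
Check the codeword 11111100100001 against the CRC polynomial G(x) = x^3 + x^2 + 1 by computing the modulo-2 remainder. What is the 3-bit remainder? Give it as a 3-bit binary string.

Modulo-2 division of 11111100100001 by 1101:
  pos 0: 1111 XOR 1101 = 0010
  pos 2: 1011 XOR 1101 = 0110
  pos 3: 1100 XOR 1101 = 0001
  pos 6: 1010 XOR 1101 = 0111
  pos 7: 1110 XOR 1101 = 0011
  pos 9: 1100 XOR 1101 = 0001
Remainder = 011 (nonzero — an error is detected).

011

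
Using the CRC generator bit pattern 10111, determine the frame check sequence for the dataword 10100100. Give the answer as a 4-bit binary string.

Append 4 zeros: 101001000000. Divide by 10111 (XOR where the leading bit is 1):
  pos 0: 10100 XOR 10111 = 00011
  pos 3: 11100 XOR 10111 = 01011
  pos 4: 10110 XOR 10111 = 00001
Remainder (last 4 bits) = 1000. This is the CRC / FCS.

1000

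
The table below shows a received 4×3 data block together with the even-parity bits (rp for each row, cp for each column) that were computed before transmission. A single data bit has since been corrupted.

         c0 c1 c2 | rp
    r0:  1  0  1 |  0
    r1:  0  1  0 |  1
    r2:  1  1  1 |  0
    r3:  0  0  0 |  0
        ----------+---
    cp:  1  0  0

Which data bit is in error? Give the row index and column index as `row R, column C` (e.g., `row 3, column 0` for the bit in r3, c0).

row 2, column 0

Recompute each row's even parity and compare to rp:
  r0: data parity 0, sent rp 0 → ok
  r1: data parity 1, sent rp 1 → ok
  r2: data parity 1, sent rp 0 → mismatch
  r3: data parity 0, sent rp 0 → ok
Recompute each column's even parity and compare to cp:
  c0: data parity 0, sent cp 1 → mismatch
  c1: data parity 0, sent cp 0 → ok
  c2: data parity 0, sent cp 0 → ok
Exactly one row (r2) and one column (c0) fail → the flipped bit is at their intersection.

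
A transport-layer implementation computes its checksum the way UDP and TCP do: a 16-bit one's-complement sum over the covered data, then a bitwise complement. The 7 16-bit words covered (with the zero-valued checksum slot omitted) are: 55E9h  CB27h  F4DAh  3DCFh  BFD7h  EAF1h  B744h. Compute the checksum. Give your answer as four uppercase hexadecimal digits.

One's-complement addition (fold any carry out of bit 15 back into bit 0):
  0x55E9 + 0xCB27 = 0x12110 → wrap carry → 0x2111
  0x2111 + 0xF4DA = 0x115EB → wrap carry → 0x15EC
  0x15EC + 0x3DCF = 0x053BB
  0x53BB + 0xBFD7 = 0x11392 → wrap carry → 0x1393
  0x1393 + 0xEAF1 = 0x0FE84
  0xFE84 + 0xB744 = 0x1B5C8 → wrap carry → 0xB5C9
One's-complement sum = 0xB5C9.
Checksum = ~0xB5C9 & 0xFFFF = 0x4A36.

4A36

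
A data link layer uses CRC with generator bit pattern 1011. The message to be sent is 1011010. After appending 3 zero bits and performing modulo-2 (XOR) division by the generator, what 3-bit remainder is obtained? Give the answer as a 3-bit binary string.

110

Append 3 zeros: 1011010000. Divide by 1011 (XOR where the leading bit is 1):
  pos 0: 1011 XOR 1011 = 0000
  pos 5: 1000 XOR 1011 = 0011
Remainder (last 3 bits) = 110. This is the CRC / FCS.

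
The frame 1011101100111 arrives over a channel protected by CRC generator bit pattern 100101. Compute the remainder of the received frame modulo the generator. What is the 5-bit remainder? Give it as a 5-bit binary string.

00000

Modulo-2 division of 1011101100111 by 100101:
  pos 0: 101110 XOR 100101 = 001011
  pos 2: 101111 XOR 100101 = 001010
  pos 4: 101000 XOR 100101 = 001101
  pos 6: 110111 XOR 100101 = 010010
  pos 7: 100101 XOR 100101 = 000000
Remainder = 00000 (zero — the frame passes the CRC check).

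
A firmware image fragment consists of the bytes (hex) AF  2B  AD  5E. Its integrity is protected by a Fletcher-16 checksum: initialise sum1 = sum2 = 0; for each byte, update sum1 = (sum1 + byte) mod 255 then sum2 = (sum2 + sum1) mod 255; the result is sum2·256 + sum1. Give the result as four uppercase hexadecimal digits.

F9E6

Running sums (mod 255):
  after byte 0 (AF): sum1=175, sum2=175
  after byte 1 (2B): sum1=218, sum2=138
  after byte 2 (AD): sum1=136, sum2=19
  after byte 3 (5E): sum1=230, sum2=249
Checksum = sum2·256 + sum1 = 249·256 + 230 = 63974 = 0xF9E6.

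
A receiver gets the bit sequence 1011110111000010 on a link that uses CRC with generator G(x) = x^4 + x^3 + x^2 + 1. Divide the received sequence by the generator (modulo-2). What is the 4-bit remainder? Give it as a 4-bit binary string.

0001

Modulo-2 division of 1011110111000010 by 11101:
  pos 0: 10111 XOR 11101 = 01010
  pos 1: 10101 XOR 11101 = 01000
  pos 2: 10000 XOR 11101 = 01101
  pos 3: 11011 XOR 11101 = 00110
  pos 5: 11011 XOR 11101 = 00110
  pos 7: 11000 XOR 11101 = 00101
  pos 9: 10100 XOR 11101 = 01001
  pos 10: 10011 XOR 11101 = 01110
  pos 11: 11100 XOR 11101 = 00001
Remainder = 0001 (nonzero — an error is detected).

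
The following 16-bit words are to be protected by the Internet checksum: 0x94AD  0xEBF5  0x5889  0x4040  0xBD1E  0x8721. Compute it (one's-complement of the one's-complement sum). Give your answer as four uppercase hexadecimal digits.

A252

One's-complement addition (fold any carry out of bit 15 back into bit 0):
  0x94AD + 0xEBF5 = 0x180A2 → wrap carry → 0x80A3
  0x80A3 + 0x5889 = 0x0D92C
  0xD92C + 0x4040 = 0x1196C → wrap carry → 0x196D
  0x196D + 0xBD1E = 0x0D68B
  0xD68B + 0x8721 = 0x15DAC → wrap carry → 0x5DAD
One's-complement sum = 0x5DAD.
Checksum = ~0x5DAD & 0xFFFF = 0xA252.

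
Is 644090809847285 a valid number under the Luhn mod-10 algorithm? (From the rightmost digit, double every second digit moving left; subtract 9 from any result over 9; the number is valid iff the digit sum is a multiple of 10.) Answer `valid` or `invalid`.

From the right, keep odd positions and double even positions (subtract 9 from any doubled value over 9):
  doubled (positions 2,4,...): 7 5 7 0 0 0 8 → sum 27
  kept (positions 1,3,...): 5 2 4 9 8 9 4 6 → sum 47
Total = 74.
74 mod 10 = 4, so the number is invalid.

invalid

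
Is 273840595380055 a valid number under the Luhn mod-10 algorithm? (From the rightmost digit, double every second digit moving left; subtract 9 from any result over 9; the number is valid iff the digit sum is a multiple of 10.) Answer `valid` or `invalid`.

From the right, keep odd positions and double even positions (subtract 9 from any doubled value over 9):
  doubled (positions 2,4,...): 1 0 6 9 0 7 5 → sum 28
  kept (positions 1,3,...): 5 0 8 5 5 4 3 2 → sum 32
Total = 60.
60 mod 10 = 0, so the number is valid.

valid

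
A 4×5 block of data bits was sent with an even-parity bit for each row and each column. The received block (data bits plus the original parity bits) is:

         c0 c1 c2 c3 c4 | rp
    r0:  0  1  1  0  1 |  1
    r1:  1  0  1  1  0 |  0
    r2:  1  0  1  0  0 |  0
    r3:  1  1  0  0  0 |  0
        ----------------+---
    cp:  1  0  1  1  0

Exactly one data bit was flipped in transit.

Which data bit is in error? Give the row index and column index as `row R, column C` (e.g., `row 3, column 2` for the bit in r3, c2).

row 1, column 4

Recompute each row's even parity and compare to rp:
  r0: data parity 1, sent rp 1 → ok
  r1: data parity 1, sent rp 0 → mismatch
  r2: data parity 0, sent rp 0 → ok
  r3: data parity 0, sent rp 0 → ok
Recompute each column's even parity and compare to cp:
  c0: data parity 1, sent cp 1 → ok
  c1: data parity 0, sent cp 0 → ok
  c2: data parity 1, sent cp 1 → ok
  c3: data parity 1, sent cp 1 → ok
  c4: data parity 1, sent cp 0 → mismatch
Exactly one row (r1) and one column (c4) fail → the flipped bit is at their intersection.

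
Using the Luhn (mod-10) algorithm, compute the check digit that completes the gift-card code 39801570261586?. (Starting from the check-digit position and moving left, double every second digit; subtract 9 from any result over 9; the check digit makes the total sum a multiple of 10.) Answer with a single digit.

Partial digits right→left: 6 8 5 1 6 2 0 7 5 1 0 8 9 3
Double every second digit counting from the check-digit position (so the 1st, 3rd, 5th, ... of the partial from the right).
  doubled (with −9 where >9): 3 1 3 0 1 0 9 → sum 17
  kept as-is: 8 1 2 7 1 8 3 → sum 30
Total = 17 + 30 = 47.
Check digit = (10 − (47 mod 10)) mod 10 = 3.

3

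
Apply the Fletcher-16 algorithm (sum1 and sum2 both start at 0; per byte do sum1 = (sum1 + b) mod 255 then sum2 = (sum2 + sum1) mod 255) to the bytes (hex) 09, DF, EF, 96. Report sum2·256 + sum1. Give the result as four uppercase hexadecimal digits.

Running sums (mod 255):
  after byte 0 (09): sum1=9, sum2=9
  after byte 1 (DF): sum1=232, sum2=241
  after byte 2 (EF): sum1=216, sum2=202
  after byte 3 (96): sum1=111, sum2=58
Checksum = sum2·256 + sum1 = 58·256 + 111 = 14959 = 0x3A6F.

3A6F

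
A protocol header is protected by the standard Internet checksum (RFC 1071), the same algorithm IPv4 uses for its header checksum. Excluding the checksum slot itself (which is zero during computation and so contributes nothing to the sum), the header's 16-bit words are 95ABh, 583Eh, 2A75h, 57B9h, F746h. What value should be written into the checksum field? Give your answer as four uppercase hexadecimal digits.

One's-complement addition (fold any carry out of bit 15 back into bit 0):
  0x95AB + 0x583E = 0x0EDE9
  0xEDE9 + 0x2A75 = 0x1185E → wrap carry → 0x185F
  0x185F + 0x57B9 = 0x07018
  0x7018 + 0xF746 = 0x1675E → wrap carry → 0x675F
One's-complement sum = 0x675F.
Checksum = ~0x675F & 0xFFFF = 0x98A0.

98A0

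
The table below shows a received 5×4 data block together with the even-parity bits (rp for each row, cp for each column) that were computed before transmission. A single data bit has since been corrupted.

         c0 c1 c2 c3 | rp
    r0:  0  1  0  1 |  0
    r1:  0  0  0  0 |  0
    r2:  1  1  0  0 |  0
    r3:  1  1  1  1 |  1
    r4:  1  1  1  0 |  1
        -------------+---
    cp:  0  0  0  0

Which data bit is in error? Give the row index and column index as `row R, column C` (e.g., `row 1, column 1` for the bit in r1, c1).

row 3, column 0

Recompute each row's even parity and compare to rp:
  r0: data parity 0, sent rp 0 → ok
  r1: data parity 0, sent rp 0 → ok
  r2: data parity 0, sent rp 0 → ok
  r3: data parity 0, sent rp 1 → mismatch
  r4: data parity 1, sent rp 1 → ok
Recompute each column's even parity and compare to cp:
  c0: data parity 1, sent cp 0 → mismatch
  c1: data parity 0, sent cp 0 → ok
  c2: data parity 0, sent cp 0 → ok
  c3: data parity 0, sent cp 0 → ok
Exactly one row (r3) and one column (c0) fail → the flipped bit is at their intersection.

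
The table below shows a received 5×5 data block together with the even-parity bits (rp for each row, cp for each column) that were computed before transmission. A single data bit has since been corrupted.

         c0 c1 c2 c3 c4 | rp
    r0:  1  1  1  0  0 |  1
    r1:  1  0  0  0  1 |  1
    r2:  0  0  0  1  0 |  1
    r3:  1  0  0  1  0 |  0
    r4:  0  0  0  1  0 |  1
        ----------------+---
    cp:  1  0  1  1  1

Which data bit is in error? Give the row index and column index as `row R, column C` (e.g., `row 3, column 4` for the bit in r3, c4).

Recompute each row's even parity and compare to rp:
  r0: data parity 1, sent rp 1 → ok
  r1: data parity 0, sent rp 1 → mismatch
  r2: data parity 1, sent rp 1 → ok
  r3: data parity 0, sent rp 0 → ok
  r4: data parity 1, sent rp 1 → ok
Recompute each column's even parity and compare to cp:
  c0: data parity 1, sent cp 1 → ok
  c1: data parity 1, sent cp 0 → mismatch
  c2: data parity 1, sent cp 1 → ok
  c3: data parity 1, sent cp 1 → ok
  c4: data parity 1, sent cp 1 → ok
Exactly one row (r1) and one column (c1) fail → the flipped bit is at their intersection.

row 1, column 1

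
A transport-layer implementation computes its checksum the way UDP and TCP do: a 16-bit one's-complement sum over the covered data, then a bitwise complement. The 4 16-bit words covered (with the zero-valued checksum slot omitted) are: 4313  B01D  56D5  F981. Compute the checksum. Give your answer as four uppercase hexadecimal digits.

BC77

One's-complement addition (fold any carry out of bit 15 back into bit 0):
  0x4313 + 0xB01D = 0x0F330
  0xF330 + 0x56D5 = 0x14A05 → wrap carry → 0x4A06
  0x4A06 + 0xF981 = 0x14387 → wrap carry → 0x4388
One's-complement sum = 0x4388.
Checksum = ~0x4388 & 0xFFFF = 0xBC77.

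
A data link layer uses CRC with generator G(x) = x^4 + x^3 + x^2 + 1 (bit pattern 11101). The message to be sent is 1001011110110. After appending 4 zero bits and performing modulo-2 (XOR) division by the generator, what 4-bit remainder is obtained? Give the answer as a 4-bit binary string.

0000

Append 4 zeros: 10010111101100000. Divide by 11101 (XOR where the leading bit is 1):
  pos 0: 10010 XOR 11101 = 01111
  pos 1: 11111 XOR 11101 = 00010
  pos 4: 10111 XOR 11101 = 01010
  pos 5: 10100 XOR 11101 = 01001
  pos 6: 10011 XOR 11101 = 01110
  pos 7: 11101 XOR 11101 = 00000
Remainder (last 4 bits) = 0000. This is the CRC / FCS.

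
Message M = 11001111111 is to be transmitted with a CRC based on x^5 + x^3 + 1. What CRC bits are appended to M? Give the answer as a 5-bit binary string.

Append 5 zeros: 1100111111100000. Divide by 101001 (XOR where the leading bit is 1):
  pos 0: 110011 XOR 101001 = 011010
  pos 1: 110101 XOR 101001 = 011100
  pos 2: 111001 XOR 101001 = 010000
  pos 3: 100001 XOR 101001 = 001000
  pos 5: 100011 XOR 101001 = 001010
  pos 7: 101000 XOR 101001 = 000001
Remainder (last 5 bits) = 01000. This is the CRC / FCS.

01000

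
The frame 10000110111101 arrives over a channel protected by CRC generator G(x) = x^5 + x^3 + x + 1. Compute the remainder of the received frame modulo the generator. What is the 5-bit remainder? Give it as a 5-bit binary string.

Modulo-2 division of 10000110111101 by 101011:
  pos 0: 100001 XOR 101011 = 001010
  pos 2: 101010 XOR 101011 = 000001
  pos 7: 111110 XOR 101011 = 010101
  pos 8: 101011 XOR 101011 = 000000
Remainder = 00000 (zero — the frame passes the CRC check).

00000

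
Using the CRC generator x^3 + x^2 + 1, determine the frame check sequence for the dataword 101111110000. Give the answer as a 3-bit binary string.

Append 3 zeros: 101111110000000. Divide by 1101 (XOR where the leading bit is 1):
  pos 0: 1011 XOR 1101 = 0110
  pos 1: 1101 XOR 1101 = 0000
  pos 5: 1110 XOR 1101 = 0011
  pos 7: 1100 XOR 1101 = 0001
  pos 10: 1000 XOR 1101 = 0101
  pos 11: 1010 XOR 1101 = 0111
Remainder (last 3 bits) = 111. This is the CRC / FCS.

111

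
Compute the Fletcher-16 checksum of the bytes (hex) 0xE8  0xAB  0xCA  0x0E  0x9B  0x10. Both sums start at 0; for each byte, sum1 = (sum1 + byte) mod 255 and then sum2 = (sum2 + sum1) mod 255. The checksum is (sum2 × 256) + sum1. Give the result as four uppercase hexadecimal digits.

Running sums (mod 255):
  after byte 0 (0xE8): sum1=232, sum2=232
  after byte 1 (0xAB): sum1=148, sum2=125
  after byte 2 (0xCA): sum1=95, sum2=220
  after byte 3 (0x0E): sum1=109, sum2=74
  after byte 4 (0x9B): sum1=9, sum2=83
  after byte 5 (0x10): sum1=25, sum2=108
Checksum = sum2·256 + sum1 = 108·256 + 25 = 27673 = 0x6C19.

6C19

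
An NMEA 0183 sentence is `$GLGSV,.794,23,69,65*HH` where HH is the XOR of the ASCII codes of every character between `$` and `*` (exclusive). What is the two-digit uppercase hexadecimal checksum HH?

50

XOR the ASCII codes of the payload characters:
  'G' = 0x47 → acc = 0x47
  'L' = 0x4C → acc = 0x0B
  'G' = 0x47 → acc = 0x4C
  'S' = 0x53 → acc = 0x1F
  'V' = 0x56 → acc = 0x49
  ',' = 0x2C → acc = 0x65
  '.' = 0x2E → acc = 0x4B
  '7' = 0x37 → acc = 0x7C
  '9' = 0x39 → acc = 0x45
  '4' = 0x34 → acc = 0x71
  ',' = 0x2C → acc = 0x5D
  '2' = 0x32 → acc = 0x6F
  '3' = 0x33 → acc = 0x5C
  ',' = 0x2C → acc = 0x70
  '6' = 0x36 → acc = 0x46
  '9' = 0x39 → acc = 0x7F
  ',' = 0x2C → acc = 0x53
  '6' = 0x36 → acc = 0x65
  '5' = 0x35 → acc = 0x50
Checksum = 0x50.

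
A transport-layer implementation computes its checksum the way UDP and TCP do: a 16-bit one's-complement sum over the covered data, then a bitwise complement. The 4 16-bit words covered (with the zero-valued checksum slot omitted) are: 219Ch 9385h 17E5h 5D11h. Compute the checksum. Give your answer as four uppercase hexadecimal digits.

One's-complement addition (fold any carry out of bit 15 back into bit 0):
  0x219C + 0x9385 = 0x0B521
  0xB521 + 0x17E5 = 0x0CD06
  0xCD06 + 0x5D11 = 0x12A17 → wrap carry → 0x2A18
One's-complement sum = 0x2A18.
Checksum = ~0x2A18 & 0xFFFF = 0xD5E7.

D5E7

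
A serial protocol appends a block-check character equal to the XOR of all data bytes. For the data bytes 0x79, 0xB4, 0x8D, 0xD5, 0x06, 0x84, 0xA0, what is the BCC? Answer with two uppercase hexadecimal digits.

XOR the bytes together:
  start with 0x79
  0x79 ⊕ 0xB4 = 0xCD
  0xCD ⊕ 0x8D = 0x40
  0x40 ⊕ 0xD5 = 0x95
  0x95 ⊕ 0x06 = 0x93
  0x93 ⊕ 0x84 = 0x17
  0x17 ⊕ 0xA0 = 0xB7

B7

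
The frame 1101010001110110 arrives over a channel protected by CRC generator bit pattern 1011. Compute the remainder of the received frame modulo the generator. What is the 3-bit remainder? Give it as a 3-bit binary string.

Modulo-2 division of 1101010001110110 by 1011:
  pos 0: 1101 XOR 1011 = 0110
  pos 1: 1100 XOR 1011 = 0111
  pos 2: 1111 XOR 1011 = 0100
  pos 3: 1000 XOR 1011 = 0011
  pos 5: 1100 XOR 1011 = 0111
  pos 6: 1111 XOR 1011 = 0100
  pos 7: 1001 XOR 1011 = 0010
  pos 9: 1010 XOR 1011 = 0001
  pos 12: 1110 XOR 1011 = 0101
Remainder = 101 (nonzero — an error is detected).

101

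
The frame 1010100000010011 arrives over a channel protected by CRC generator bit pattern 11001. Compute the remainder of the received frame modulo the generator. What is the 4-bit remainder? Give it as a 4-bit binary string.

Modulo-2 division of 1010100000010011 by 11001:
  pos 0: 10101 XOR 11001 = 01100
  pos 1: 11000 XOR 11001 = 00001
  pos 5: 10000 XOR 11001 = 01001
  pos 6: 10010 XOR 11001 = 01011
  pos 7: 10111 XOR 11001 = 01110
  pos 8: 11100 XOR 11001 = 00101
  pos 10: 10101 XOR 11001 = 01100
  pos 11: 11001 XOR 11001 = 00000
Remainder = 0000 (zero — the frame passes the CRC check).

0000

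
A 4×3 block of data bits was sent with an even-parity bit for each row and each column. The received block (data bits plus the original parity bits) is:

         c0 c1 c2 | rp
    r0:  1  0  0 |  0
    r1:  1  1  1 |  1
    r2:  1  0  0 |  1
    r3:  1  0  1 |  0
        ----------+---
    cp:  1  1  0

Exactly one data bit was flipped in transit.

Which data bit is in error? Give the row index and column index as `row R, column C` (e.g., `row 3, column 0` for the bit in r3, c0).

Recompute each row's even parity and compare to rp:
  r0: data parity 1, sent rp 0 → mismatch
  r1: data parity 1, sent rp 1 → ok
  r2: data parity 1, sent rp 1 → ok
  r3: data parity 0, sent rp 0 → ok
Recompute each column's even parity and compare to cp:
  c0: data parity 0, sent cp 1 → mismatch
  c1: data parity 1, sent cp 1 → ok
  c2: data parity 0, sent cp 0 → ok
Exactly one row (r0) and one column (c0) fail → the flipped bit is at their intersection.

row 0, column 0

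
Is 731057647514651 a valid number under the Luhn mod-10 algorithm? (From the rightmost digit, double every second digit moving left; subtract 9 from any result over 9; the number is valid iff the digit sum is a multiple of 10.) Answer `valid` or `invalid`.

From the right, keep odd positions and double even positions (subtract 9 from any doubled value over 9):
  doubled (positions 2,4,...): 1 8 1 8 5 0 6 → sum 29
  kept (positions 1,3,...): 1 6 1 7 6 5 1 7 → sum 34
Total = 63.
63 mod 10 = 3, so the number is invalid.

invalid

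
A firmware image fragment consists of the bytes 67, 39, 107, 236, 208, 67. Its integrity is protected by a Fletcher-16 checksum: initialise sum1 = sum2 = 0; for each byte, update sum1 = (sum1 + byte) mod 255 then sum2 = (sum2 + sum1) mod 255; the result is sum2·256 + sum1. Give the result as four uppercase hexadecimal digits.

B0D6

Running sums (mod 255):
  after byte 0 (67): sum1=67, sum2=67
  after byte 1 (39): sum1=106, sum2=173
  after byte 2 (107): sum1=213, sum2=131
  after byte 3 (236): sum1=194, sum2=70
  after byte 4 (208): sum1=147, sum2=217
  after byte 5 (67): sum1=214, sum2=176
Checksum = sum2·256 + sum1 = 176·256 + 214 = 45270 = 0xB0D6.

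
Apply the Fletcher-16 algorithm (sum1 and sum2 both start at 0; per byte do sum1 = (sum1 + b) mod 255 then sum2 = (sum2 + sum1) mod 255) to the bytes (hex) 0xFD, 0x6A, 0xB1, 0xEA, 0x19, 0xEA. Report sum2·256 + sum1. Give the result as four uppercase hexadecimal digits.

AC09

Running sums (mod 255):
  after byte 0 (0xFD): sum1=253, sum2=253
  after byte 1 (0x6A): sum1=104, sum2=102
  after byte 2 (0xB1): sum1=26, sum2=128
  after byte 3 (0xEA): sum1=5, sum2=133
  after byte 4 (0x19): sum1=30, sum2=163
  after byte 5 (0xEA): sum1=9, sum2=172
Checksum = sum2·256 + sum1 = 172·256 + 9 = 44041 = 0xAC09.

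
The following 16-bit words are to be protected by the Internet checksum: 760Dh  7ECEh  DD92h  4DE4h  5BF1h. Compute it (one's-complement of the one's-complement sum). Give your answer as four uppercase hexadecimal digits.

One's-complement addition (fold any carry out of bit 15 back into bit 0):
  0x760D + 0x7ECE = 0x0F4DB
  0xF4DB + 0xDD92 = 0x1D26D → wrap carry → 0xD26E
  0xD26E + 0x4DE4 = 0x12052 → wrap carry → 0x2053
  0x2053 + 0x5BF1 = 0x07C44
One's-complement sum = 0x7C44.
Checksum = ~0x7C44 & 0xFFFF = 0x83BB.

83BB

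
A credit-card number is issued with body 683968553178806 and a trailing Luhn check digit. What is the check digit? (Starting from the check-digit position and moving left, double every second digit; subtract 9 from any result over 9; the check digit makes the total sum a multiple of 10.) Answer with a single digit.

Partial digits right→left: 6 0 8 8 7 1 3 5 5 8 6 9 3 8 6
Double every second digit counting from the check-digit position (so the 1st, 3rd, 5th, ... of the partial from the right).
  doubled (with −9 where >9): 3 7 5 6 1 3 6 3 → sum 34
  kept as-is: 0 8 1 5 8 9 8 → sum 39
Total = 34 + 39 = 73.
Check digit = (10 − (73 mod 10)) mod 10 = 7.

7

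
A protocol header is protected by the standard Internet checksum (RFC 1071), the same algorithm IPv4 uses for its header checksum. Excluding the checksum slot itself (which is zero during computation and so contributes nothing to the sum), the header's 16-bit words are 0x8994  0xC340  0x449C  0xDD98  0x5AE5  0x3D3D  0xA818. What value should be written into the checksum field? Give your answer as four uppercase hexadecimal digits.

50BA

One's-complement addition (fold any carry out of bit 15 back into bit 0):
  0x8994 + 0xC340 = 0x14CD4 → wrap carry → 0x4CD5
  0x4CD5 + 0x449C = 0x09171
  0x9171 + 0xDD98 = 0x16F09 → wrap carry → 0x6F0A
  0x6F0A + 0x5AE5 = 0x0C9EF
  0xC9EF + 0x3D3D = 0x1072C → wrap carry → 0x072D
  0x072D + 0xA818 = 0x0AF45
One's-complement sum = 0xAF45.
Checksum = ~0xAF45 & 0xFFFF = 0x50BA.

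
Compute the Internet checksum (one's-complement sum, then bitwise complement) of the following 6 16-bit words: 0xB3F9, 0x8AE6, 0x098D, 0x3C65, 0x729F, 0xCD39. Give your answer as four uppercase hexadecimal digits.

3B54

One's-complement addition (fold any carry out of bit 15 back into bit 0):
  0xB3F9 + 0x8AE6 = 0x13EDF → wrap carry → 0x3EE0
  0x3EE0 + 0x098D = 0x0486D
  0x486D + 0x3C65 = 0x084D2
  0x84D2 + 0x729F = 0x0F771
  0xF771 + 0xCD39 = 0x1C4AA → wrap carry → 0xC4AB
One's-complement sum = 0xC4AB.
Checksum = ~0xC4AB & 0xFFFF = 0x3B54.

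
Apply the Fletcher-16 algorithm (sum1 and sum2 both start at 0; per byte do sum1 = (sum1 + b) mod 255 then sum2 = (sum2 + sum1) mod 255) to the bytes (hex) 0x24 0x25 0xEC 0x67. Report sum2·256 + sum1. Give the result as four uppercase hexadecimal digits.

419D

Running sums (mod 255):
  after byte 0 (0x24): sum1=36, sum2=36
  after byte 1 (0x25): sum1=73, sum2=109
  after byte 2 (0xEC): sum1=54, sum2=163
  after byte 3 (0x67): sum1=157, sum2=65
Checksum = sum2·256 + sum1 = 65·256 + 157 = 16797 = 0x419D.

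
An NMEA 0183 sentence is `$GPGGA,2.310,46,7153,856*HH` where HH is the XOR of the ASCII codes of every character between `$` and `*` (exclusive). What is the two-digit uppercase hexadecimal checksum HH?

XOR the ASCII codes of the payload characters:
  'G' = 0x47 → acc = 0x47
  'P' = 0x50 → acc = 0x17
  'G' = 0x47 → acc = 0x50
  'G' = 0x47 → acc = 0x17
  'A' = 0x41 → acc = 0x56
  ',' = 0x2C → acc = 0x7A
  '2' = 0x32 → acc = 0x48
  '.' = 0x2E → acc = 0x66
  '3' = 0x33 → acc = 0x55
  '1' = 0x31 → acc = 0x64
  '0' = 0x30 → acc = 0x54
  ',' = 0x2C → acc = 0x78
  '4' = 0x34 → acc = 0x4C
  '6' = 0x36 → acc = 0x7A
  ',' = 0x2C → acc = 0x56
  '7' = 0x37 → acc = 0x61
  '1' = 0x31 → acc = 0x50
  '5' = 0x35 → acc = 0x65
  '3' = 0x33 → acc = 0x56
  ',' = 0x2C → acc = 0x7A
  '8' = 0x38 → acc = 0x42
  '5' = 0x35 → acc = 0x77
  '6' = 0x36 → acc = 0x41
Checksum = 0x41.

41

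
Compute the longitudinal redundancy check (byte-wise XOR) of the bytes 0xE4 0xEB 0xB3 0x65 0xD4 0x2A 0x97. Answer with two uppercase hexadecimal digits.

XOR the bytes together:
  start with 0xE4
  0xE4 ⊕ 0xEB = 0x0F
  0x0F ⊕ 0xB3 = 0xBC
  0xBC ⊕ 0x65 = 0xD9
  0xD9 ⊕ 0xD4 = 0x0D
  0x0D ⊕ 0x2A = 0x27
  0x27 ⊕ 0x97 = 0xB0

B0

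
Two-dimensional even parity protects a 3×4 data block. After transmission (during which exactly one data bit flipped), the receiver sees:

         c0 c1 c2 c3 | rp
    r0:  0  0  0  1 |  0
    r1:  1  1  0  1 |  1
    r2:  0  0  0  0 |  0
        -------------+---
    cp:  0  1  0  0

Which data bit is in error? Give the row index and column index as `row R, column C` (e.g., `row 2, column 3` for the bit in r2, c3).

row 0, column 0

Recompute each row's even parity and compare to rp:
  r0: data parity 1, sent rp 0 → mismatch
  r1: data parity 1, sent rp 1 → ok
  r2: data parity 0, sent rp 0 → ok
Recompute each column's even parity and compare to cp:
  c0: data parity 1, sent cp 0 → mismatch
  c1: data parity 1, sent cp 1 → ok
  c2: data parity 0, sent cp 0 → ok
  c3: data parity 0, sent cp 0 → ok
Exactly one row (r0) and one column (c0) fail → the flipped bit is at their intersection.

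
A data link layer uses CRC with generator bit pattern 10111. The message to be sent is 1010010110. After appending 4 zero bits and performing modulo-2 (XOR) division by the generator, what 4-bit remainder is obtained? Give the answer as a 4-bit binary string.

1011

Append 4 zeros: 10100101100000. Divide by 10111 (XOR where the leading bit is 1):
  pos 0: 10100 XOR 10111 = 00011
  pos 3: 11101 XOR 10111 = 01010
  pos 4: 10101 XOR 10111 = 00010
  pos 7: 10000 XOR 10111 = 00111
  pos 9: 11100 XOR 10111 = 01011
Remainder (last 4 bits) = 1011. This is the CRC / FCS.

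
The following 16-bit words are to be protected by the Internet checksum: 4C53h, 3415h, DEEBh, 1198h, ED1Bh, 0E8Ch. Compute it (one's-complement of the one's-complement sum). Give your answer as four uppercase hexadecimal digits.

One's-complement addition (fold any carry out of bit 15 back into bit 0):
  0x4C53 + 0x3415 = 0x08068
  0x8068 + 0xDEEB = 0x15F53 → wrap carry → 0x5F54
  0x5F54 + 0x1198 = 0x070EC
  0x70EC + 0xED1B = 0x15E07 → wrap carry → 0x5E08
  0x5E08 + 0x0E8C = 0x06C94
One's-complement sum = 0x6C94.
Checksum = ~0x6C94 & 0xFFFF = 0x936B.

936B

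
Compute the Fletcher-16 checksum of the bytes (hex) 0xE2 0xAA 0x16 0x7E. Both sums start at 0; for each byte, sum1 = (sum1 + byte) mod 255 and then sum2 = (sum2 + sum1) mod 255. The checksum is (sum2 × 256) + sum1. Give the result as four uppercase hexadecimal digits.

Running sums (mod 255):
  after byte 0 (0xE2): sum1=226, sum2=226
  after byte 1 (0xAA): sum1=141, sum2=112
  after byte 2 (0x16): sum1=163, sum2=20
  after byte 3 (0x7E): sum1=34, sum2=54
Checksum = sum2·256 + sum1 = 54·256 + 34 = 13858 = 0x3622.

3622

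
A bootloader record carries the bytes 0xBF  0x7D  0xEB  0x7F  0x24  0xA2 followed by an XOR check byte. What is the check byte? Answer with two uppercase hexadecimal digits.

D0

XOR the bytes together:
  start with 0xBF
  0xBF ⊕ 0x7D = 0xC2
  0xC2 ⊕ 0xEB = 0x29
  0x29 ⊕ 0x7F = 0x56
  0x56 ⊕ 0x24 = 0x72
  0x72 ⊕ 0xA2 = 0xD0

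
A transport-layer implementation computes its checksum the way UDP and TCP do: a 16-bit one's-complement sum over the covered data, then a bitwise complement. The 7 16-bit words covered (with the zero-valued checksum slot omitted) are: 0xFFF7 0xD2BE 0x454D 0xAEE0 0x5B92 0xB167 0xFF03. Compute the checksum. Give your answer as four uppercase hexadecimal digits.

One's-complement addition (fold any carry out of bit 15 back into bit 0):
  0xFFF7 + 0xD2BE = 0x1D2B5 → wrap carry → 0xD2B6
  0xD2B6 + 0x454D = 0x11803 → wrap carry → 0x1804
  0x1804 + 0xAEE0 = 0x0C6E4
  0xC6E4 + 0x5B92 = 0x12276 → wrap carry → 0x2277
  0x2277 + 0xB167 = 0x0D3DE
  0xD3DE + 0xFF03 = 0x1D2E1 → wrap carry → 0xD2E2
One's-complement sum = 0xD2E2.
Checksum = ~0xD2E2 & 0xFFFF = 0x2D1D.

2D1D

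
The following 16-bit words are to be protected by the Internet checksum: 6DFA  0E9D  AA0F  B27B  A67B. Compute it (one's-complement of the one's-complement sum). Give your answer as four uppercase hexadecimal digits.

One's-complement addition (fold any carry out of bit 15 back into bit 0):
  0x6DFA + 0x0E9D = 0x07C97
  0x7C97 + 0xAA0F = 0x126A6 → wrap carry → 0x26A7
  0x26A7 + 0xB27B = 0x0D922
  0xD922 + 0xA67B = 0x17F9D → wrap carry → 0x7F9E
One's-complement sum = 0x7F9E.
Checksum = ~0x7F9E & 0xFFFF = 0x8061.

8061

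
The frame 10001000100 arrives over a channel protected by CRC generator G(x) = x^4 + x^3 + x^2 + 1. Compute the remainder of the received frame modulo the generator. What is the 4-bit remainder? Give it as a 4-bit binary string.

0010

Modulo-2 division of 10001000100 by 11101:
  pos 0: 10001 XOR 11101 = 01100
  pos 1: 11000 XOR 11101 = 00101
  pos 3: 10100 XOR 11101 = 01001
  pos 4: 10011 XOR 11101 = 01110
  pos 5: 11100 XOR 11101 = 00001
Remainder = 0010 (nonzero — an error is detected).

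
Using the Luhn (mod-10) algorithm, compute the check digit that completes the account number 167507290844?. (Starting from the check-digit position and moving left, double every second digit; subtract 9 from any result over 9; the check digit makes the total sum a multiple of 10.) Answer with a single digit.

Partial digits right→left: 4 4 8 0 9 2 7 0 5 7 6 1
Double every second digit counting from the check-digit position (so the 1st, 3rd, 5th, ... of the partial from the right).
  doubled (with −9 where >9): 8 7 9 5 1 3 → sum 33
  kept as-is: 4 0 2 0 7 1 → sum 14
Total = 33 + 14 = 47.
Check digit = (10 − (47 mod 10)) mod 10 = 3.

3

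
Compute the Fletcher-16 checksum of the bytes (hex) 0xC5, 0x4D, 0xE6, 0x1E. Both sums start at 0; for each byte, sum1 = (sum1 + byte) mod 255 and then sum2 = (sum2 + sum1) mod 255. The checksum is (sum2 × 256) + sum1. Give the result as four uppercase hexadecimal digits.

Running sums (mod 255):
  after byte 0 (0xC5): sum1=197, sum2=197
  after byte 1 (0x4D): sum1=19, sum2=216
  after byte 2 (0xE6): sum1=249, sum2=210
  after byte 3 (0x1E): sum1=24, sum2=234
Checksum = sum2·256 + sum1 = 234·256 + 24 = 59928 = 0xEA18.

EA18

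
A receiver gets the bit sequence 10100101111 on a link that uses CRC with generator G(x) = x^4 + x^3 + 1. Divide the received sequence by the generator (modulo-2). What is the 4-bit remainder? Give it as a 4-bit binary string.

0000

Modulo-2 division of 10100101111 by 11001:
  pos 0: 10100 XOR 11001 = 01101
  pos 1: 11011 XOR 11001 = 00010
  pos 4: 10011 XOR 11001 = 01010
  pos 5: 10101 XOR 11001 = 01100
  pos 6: 11001 XOR 11001 = 00000
Remainder = 0000 (zero — the frame passes the CRC check).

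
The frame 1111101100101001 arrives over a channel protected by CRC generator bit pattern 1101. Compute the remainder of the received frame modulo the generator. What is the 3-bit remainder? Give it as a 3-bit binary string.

Modulo-2 division of 1111101100101001 by 1101:
  pos 0: 1111 XOR 1101 = 0010
  pos 2: 1010 XOR 1101 = 0111
  pos 3: 1111 XOR 1101 = 0010
  pos 5: 1010 XOR 1101 = 0111
  pos 6: 1110 XOR 1101 = 0011
  pos 8: 1110 XOR 1101 = 0011
  pos 10: 1110 XOR 1101 = 0011
  pos 12: 1101 XOR 1101 = 0000
Remainder = 000 (zero — the frame passes the CRC check).

000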